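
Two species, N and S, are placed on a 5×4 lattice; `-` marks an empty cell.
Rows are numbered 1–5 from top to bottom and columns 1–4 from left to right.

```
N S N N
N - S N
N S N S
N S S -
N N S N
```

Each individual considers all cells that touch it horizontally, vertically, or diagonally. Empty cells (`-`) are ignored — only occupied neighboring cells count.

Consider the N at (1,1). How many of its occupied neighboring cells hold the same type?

Occupied neighbors of (1,1): (1,2)=S, (2,1)=N.
Same type (N): 1 of 2.

1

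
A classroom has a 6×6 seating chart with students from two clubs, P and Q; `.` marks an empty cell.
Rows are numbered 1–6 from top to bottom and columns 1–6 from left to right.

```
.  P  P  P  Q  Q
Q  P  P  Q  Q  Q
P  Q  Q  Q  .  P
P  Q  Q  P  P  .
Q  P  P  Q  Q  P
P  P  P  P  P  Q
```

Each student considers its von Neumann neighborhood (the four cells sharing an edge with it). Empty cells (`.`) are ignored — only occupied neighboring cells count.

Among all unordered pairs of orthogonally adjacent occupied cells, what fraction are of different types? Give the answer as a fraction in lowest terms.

25/51

Scan each occupied cell's neighbors to the right and below so each pair is counted once.
Row 1: P(1,2)–P(1,3)= P(1,2)–P(2,2)= P(1,3)–P(1,4)= P(1,3)–P(2,3)= P(1,4)–Q(1,5)≠ P(1,4)–Q(2,4)≠ Q(1,5)–Q(1,6)= Q(1,5)–Q(2,5)= Q(1,6)–Q(2,6)=  → 2/9 unlike.
Row 2: Q(2,1)–P(2,2)≠ Q(2,1)–P(3,1)≠ P(2,2)–P(2,3)= P(2,2)–Q(3,2)≠ P(2,3)–Q(2,4)≠ P(2,3)–Q(3,3)≠ Q(2,4)–Q(2,5)= Q(2,4)–Q(3,4)= Q(2,5)–Q(2,6)= Q(2,6)–P(3,6)≠  → 6/10 unlike.
Row 3: P(3,1)–Q(3,2)≠ P(3,1)–P(4,1)= Q(3,2)–Q(3,3)= Q(3,2)–Q(4,2)= Q(3,3)–Q(3,4)= Q(3,3)–Q(4,3)= Q(3,4)–P(4,4)≠  → 2/7 unlike.
Row 4: P(4,1)–Q(4,2)≠ P(4,1)–Q(5,1)≠ Q(4,2)–Q(4,3)= Q(4,2)–P(5,2)≠ Q(4,3)–P(4,4)≠ Q(4,3)–P(5,3)≠ P(4,4)–P(4,5)= P(4,4)–Q(5,4)≠ P(4,5)–Q(5,5)≠  → 7/9 unlike.
Row 5: Q(5,1)–P(5,2)≠ Q(5,1)–P(6,1)≠ P(5,2)–P(5,3)= P(5,2)–P(6,2)= P(5,3)–Q(5,4)≠ P(5,3)–P(6,3)= Q(5,4)–Q(5,5)= Q(5,4)–P(6,4)≠ Q(5,5)–P(5,6)≠ Q(5,5)–P(6,5)≠ P(5,6)–Q(6,6)≠  → 7/11 unlike.
Row 6: P(6,1)–P(6,2)= P(6,2)–P(6,3)= P(6,3)–P(6,4)= P(6,4)–P(6,5)= P(6,5)–Q(6,6)≠  → 1/5 unlike.
Total adjacent occupied pairs: 51; unlike-type pairs: 25.
25/51 is already in lowest terms.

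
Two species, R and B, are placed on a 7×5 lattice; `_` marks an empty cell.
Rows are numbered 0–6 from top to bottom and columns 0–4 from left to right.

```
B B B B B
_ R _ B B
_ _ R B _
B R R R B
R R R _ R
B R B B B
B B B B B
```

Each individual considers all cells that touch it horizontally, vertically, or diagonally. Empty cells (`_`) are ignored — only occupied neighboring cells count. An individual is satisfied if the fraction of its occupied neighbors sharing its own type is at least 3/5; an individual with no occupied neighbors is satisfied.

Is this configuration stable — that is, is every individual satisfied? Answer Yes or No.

(0,0)B 1/2 unhappy
(0,1)B 2/3 ok
(0,2)B 3/4 ok
(0,3)B 4/4 ok
(0,4)B 3/3 ok
(1,1)R 1/4 unhappy
(1,3)B 5/6 ok
(1,4)B 4/4 ok
(2,2)R 4/6 ok
(2,3)B 3/6 unhappy
(3,0)B 0/3 unhappy
(3,1)R 5/6 ok
(3,2)R 5/6 ok
(3,3)R 4/6 ok
(3,4)B 1/3 unhappy
(4,0)R 3/5 ok
(4,1)R 5/8 ok
(4,2)R 5/7 ok
(4,4)R 1/4 unhappy
(5,0)B 2/5 unhappy
(5,1)R 3/8 unhappy
(5,2)B 4/7 unhappy
(5,3)B 5/7 ok
(5,4)B 3/4 ok
(6,0)B 2/3 ok
(6,1)B 4/5 ok
(6,2)B 4/5 ok
(6,3)B 5/5 ok
(6,4)B 3/3 ok
For instance (0,0) has only 1/2 same-type neighbors, below 3/5.

No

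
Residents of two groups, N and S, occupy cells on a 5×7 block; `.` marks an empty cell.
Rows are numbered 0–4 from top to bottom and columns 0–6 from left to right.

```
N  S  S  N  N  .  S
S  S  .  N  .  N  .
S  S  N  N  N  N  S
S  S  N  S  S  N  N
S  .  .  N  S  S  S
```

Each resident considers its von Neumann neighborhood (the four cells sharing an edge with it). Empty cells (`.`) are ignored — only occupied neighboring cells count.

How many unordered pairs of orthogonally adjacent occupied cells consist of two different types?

15

Scan each occupied cell's neighbors to the right and below so each pair is counted once.
Row 0: N(0,0)–S(0,1)≠ N(0,0)–S(1,0)≠ S(0,1)–S(0,2)= S(0,1)–S(1,1)= S(0,2)–N(0,3)≠ N(0,3)–N(0,4)= N(0,3)–N(1,3)=  → 3/7 unlike.
Row 1: S(1,0)–S(1,1)= S(1,0)–S(2,0)= S(1,1)–S(2,1)= N(1,3)–N(2,3)= N(1,5)–N(2,5)=  → 0/5 unlike.
Row 2: S(2,0)–S(2,1)= S(2,0)–S(3,0)= S(2,1)–N(2,2)≠ S(2,1)–S(3,1)= N(2,2)–N(2,3)= N(2,2)–N(3,2)= N(2,3)–N(2,4)= N(2,3)–S(3,3)≠ N(2,4)–N(2,5)= N(2,4)–S(3,4)≠ N(2,5)–S(2,6)≠ N(2,5)–N(3,5)= S(2,6)–N(3,6)≠  → 5/13 unlike.
Row 3: S(3,0)–S(3,1)= S(3,0)–S(4,0)= S(3,1)–N(3,2)≠ N(3,2)–S(3,3)≠ S(3,3)–S(3,4)= S(3,3)–N(4,3)≠ S(3,4)–N(3,5)≠ S(3,4)–S(4,4)= N(3,5)–N(3,6)= N(3,5)–S(4,5)≠ N(3,6)–S(4,6)≠  → 6/11 unlike.
Row 4: N(4,3)–S(4,4)≠ S(4,4)–S(4,5)= S(4,5)–S(4,6)=  → 1/3 unlike.
Total adjacent occupied pairs: 39; unlike-type pairs: 15.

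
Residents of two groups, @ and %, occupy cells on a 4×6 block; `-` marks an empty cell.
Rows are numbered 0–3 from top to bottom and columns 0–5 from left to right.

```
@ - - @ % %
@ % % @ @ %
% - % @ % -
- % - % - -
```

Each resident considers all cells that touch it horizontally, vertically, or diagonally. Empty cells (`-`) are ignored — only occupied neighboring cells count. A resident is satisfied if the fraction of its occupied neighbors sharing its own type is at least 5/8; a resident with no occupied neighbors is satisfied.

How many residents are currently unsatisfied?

10

(0,0)@ 1/2 unhappy
(0,3)@ 2/4 unhappy
(0,4)% 2/5 unhappy
(0,5)% 2/3 ok
(1,0)@ 1/3 unhappy
(1,1)% 3/5 unhappy
(1,2)% 2/5 unhappy
(1,3)@ 3/7 unhappy
(1,4)@ 3/7 unhappy
(1,5)% 3/4 ok
(2,0)% 2/3 ok
(2,2)% 4/6 ok
(2,3)@ 2/6 unhappy
(2,4)% 2/5 unhappy
(3,1)% 2/2 ok
(3,3)% 2/3 ok
Unsatisfied: (0,0), (0,3), (0,4), (1,0), (1,1), (1,2), (1,3), (1,4), (2,3), (2,4) — 10 in total.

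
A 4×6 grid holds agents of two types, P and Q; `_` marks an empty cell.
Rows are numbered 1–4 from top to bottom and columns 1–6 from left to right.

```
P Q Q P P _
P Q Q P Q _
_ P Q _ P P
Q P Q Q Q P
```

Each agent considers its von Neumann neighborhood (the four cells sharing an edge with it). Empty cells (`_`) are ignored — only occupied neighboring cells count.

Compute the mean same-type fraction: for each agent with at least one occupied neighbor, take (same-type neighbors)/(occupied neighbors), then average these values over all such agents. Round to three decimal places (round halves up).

0.513

(1,1)P 1/2
(1,2)Q 2/3
(1,3)Q 2/3
(1,4)P 2/3
(1,5)P 1/2
(2,1)P 1/2
(2,2)Q 2/4
(2,3)Q 3/4
(2,4)P 1/3
(2,5)Q 0/3
(3,2)P 1/3
(3,3)Q 2/3
(3,5)P 1/3
(3,6)P 2/2
(4,1)Q 0/1
(4,2)P 1/3
(4,3)Q 2/3
(4,4)Q 2/2
(4,5)Q 1/3
(4,6)P 1/2
Sum over 20 agents: 1/2 + 2/3 + 2/3 + 2/3 + 1/2 + 1/2 + 2/4 + 3/4 + 1/3 + 0/3 + 1/3 + 2/3 + 1/3 + 2/2 + 0/1 + 1/3 + 2/3 + 2/2 + 1/3 + 1/2 = 41/4; mean = 41/4 ÷ 20 = 41/80 = 0.5125 → 0.513.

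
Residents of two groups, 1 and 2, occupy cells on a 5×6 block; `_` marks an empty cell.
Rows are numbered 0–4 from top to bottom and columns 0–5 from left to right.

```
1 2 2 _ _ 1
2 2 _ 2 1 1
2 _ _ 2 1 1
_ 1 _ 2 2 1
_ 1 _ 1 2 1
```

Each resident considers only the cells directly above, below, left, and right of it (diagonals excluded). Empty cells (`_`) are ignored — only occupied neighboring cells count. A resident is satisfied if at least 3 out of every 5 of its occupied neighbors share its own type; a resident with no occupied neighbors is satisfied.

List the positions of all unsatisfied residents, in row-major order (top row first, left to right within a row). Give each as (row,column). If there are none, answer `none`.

(0,0), (1,3), (2,4), (3,4), (4,3), (4,4), (4,5)

Row 0: (0,0)1 0/2 ✗ · (0,1)2 2/3 ✓ · (0,2)2 1/1 ✓ · (0,5)1 1/1 ✓
Row 1: (1,0)2 2/3 ✓ · (1,1)2 2/2 ✓ · (1,3)2 1/2 ✗ · (1,4)1 2/3 ✓ · (1,5)1 3/3 ✓
Row 2: (2,0)2 1/1 ✓ · (2,3)2 2/3 ✓ · (2,4)1 2/4 ✗ · (2,5)1 3/3 ✓
Row 3: (3,1)1 1/1 ✓ · (3,3)2 2/3 ✓ · (3,4)2 2/4 ✗ · (3,5)1 2/3 ✓
Row 4: (4,1)1 1/1 ✓ · (4,3)1 0/2 ✗ · (4,4)2 1/3 ✗ · (4,5)1 1/2 ✗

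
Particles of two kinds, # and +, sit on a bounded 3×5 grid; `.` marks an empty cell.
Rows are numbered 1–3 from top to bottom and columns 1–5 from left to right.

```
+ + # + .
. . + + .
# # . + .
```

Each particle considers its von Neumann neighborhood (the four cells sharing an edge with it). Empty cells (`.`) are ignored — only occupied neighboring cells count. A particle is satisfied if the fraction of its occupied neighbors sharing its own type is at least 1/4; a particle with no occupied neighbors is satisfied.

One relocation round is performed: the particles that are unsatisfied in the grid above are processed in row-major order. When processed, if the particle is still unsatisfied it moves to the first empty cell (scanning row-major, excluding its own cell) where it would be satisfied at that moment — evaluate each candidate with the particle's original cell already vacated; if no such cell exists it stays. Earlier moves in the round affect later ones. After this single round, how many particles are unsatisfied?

0

Initially unsatisfied (in order): (1,3).
  (1,3) → (2,1).
Resulting grid:
+ + . + .
# . + + .
# # . + .
All satisfied now.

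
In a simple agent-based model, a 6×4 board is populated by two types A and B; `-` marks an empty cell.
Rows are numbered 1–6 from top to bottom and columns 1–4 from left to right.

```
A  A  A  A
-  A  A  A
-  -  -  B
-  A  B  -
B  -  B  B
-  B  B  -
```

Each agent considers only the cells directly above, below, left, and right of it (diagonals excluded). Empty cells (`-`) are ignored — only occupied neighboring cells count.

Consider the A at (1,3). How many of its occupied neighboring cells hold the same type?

3

Occupied neighbors of (1,3): (2,3)=A, (1,2)=A, (1,4)=A.
Same type (A): 3 of 3.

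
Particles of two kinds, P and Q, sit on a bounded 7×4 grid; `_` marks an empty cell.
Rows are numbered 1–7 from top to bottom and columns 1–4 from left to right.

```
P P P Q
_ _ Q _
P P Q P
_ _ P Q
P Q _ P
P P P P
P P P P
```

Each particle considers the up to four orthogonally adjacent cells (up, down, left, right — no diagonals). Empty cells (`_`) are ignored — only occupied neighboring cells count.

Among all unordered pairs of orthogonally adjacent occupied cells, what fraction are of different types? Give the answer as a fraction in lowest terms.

5/13

Scan each occupied cell's neighbors to the right and below so each pair is counted once.
From row 1: 2 unlike of 4 pairs (running 2/4).
From row 2: 0 unlike of 1 pairs (running 2/5).
From row 3: 4 unlike of 5 pairs (running 6/10).
From row 4: 2 unlike of 2 pairs (running 8/12).
From row 5: 2 unlike of 4 pairs (running 10/16).
From row 6: 0 unlike of 7 pairs (running 10/23).
From row 7: 0 unlike of 3 pairs (running 10/26).
Total adjacent occupied pairs: 26; unlike-type pairs: 10.
10/26 reduces to 5/13.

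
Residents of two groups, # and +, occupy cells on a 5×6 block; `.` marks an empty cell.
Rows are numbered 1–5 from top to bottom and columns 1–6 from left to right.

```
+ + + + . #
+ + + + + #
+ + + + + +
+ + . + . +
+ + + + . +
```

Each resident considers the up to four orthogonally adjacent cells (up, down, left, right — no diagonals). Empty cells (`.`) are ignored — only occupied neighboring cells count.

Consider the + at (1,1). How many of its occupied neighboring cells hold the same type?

Occupied neighbors of (1,1): (2,1)=+, (1,2)=+.
Same type (+): 2 of 2.

2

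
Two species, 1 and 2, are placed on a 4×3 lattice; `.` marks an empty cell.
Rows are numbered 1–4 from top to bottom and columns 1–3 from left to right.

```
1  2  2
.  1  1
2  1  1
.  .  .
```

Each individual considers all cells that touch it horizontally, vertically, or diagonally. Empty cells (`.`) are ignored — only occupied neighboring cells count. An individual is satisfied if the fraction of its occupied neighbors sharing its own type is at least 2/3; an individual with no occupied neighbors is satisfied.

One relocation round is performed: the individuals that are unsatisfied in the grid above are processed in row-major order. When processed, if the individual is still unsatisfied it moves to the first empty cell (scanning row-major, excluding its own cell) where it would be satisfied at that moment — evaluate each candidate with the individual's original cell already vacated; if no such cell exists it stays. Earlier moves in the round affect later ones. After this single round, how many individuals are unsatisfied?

0

Initially unsatisfied (in order): (1,1), (1,2), (1,3), (2,2), (2,3), (3,1).
  (1,1) → (4,2).
  (1,2): no empty cell satisfies it; stays.
  (1,3): no empty cell satisfies it; stays.
  (2,2) → (4,1).
  (2,3) → (4,3).
  (3,1) → (1,1).
Resulting grid:
2 2 2
. . .
. 1 1
1 1 1
All satisfied now.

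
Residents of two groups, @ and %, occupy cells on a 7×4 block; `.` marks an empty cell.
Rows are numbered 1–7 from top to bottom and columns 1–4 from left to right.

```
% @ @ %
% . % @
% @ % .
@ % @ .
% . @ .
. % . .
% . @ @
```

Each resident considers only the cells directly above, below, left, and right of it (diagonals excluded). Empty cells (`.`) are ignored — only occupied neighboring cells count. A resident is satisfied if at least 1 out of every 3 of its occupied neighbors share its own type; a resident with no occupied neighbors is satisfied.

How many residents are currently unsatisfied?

Row 1: (1,1)% 1/2 ok · (1,2)@ 1/2 ok · (1,3)@ 1/3 ok · (1,4)% 0/2 unhappy
Row 2: (2,1)% 2/2 ok · (2,3)% 1/3 ok · (2,4)@ 0/2 unhappy
Row 3: (3,1)% 1/3 ok · (3,2)@ 0/3 unhappy · (3,3)% 1/3 ok
Row 4: (4,1)@ 0/3 unhappy · (4,2)% 0/3 unhappy · (4,3)@ 1/3 ok
Row 5: (5,1)% 0/1 unhappy · (5,3)@ 1/1 ok
Row 6: (6,2)% 0/0 ok
Row 7: (7,1)% 0/0 ok · (7,3)@ 1/1 ok · (7,4)@ 1/1 ok
Unsatisfied: (1,4), (2,4), (3,2), (4,1), (4,2), (5,1) — 6 in total.

6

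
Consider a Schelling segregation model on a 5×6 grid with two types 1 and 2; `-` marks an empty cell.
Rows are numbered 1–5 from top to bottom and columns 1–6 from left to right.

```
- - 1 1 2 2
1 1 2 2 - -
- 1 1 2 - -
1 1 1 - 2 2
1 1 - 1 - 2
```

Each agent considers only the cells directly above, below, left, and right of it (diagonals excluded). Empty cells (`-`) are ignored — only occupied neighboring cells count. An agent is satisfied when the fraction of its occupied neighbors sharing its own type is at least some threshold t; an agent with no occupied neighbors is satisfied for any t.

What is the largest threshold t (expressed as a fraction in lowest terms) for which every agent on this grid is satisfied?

Row 1: (1,3)1 1/2 · (1,4)1 1/3 · (1,5)2 1/2 · (1,6)2 1/1
Row 2: (2,1)1 1/1 · (2,2)1 2/3 · (2,3)2 1/4 · (2,4)2 2/3
Row 3: (3,2)1 3/3 · (3,3)1 2/4 · (3,4)2 1/2
Row 4: (4,1)1 2/2 · (4,2)1 4/4 · (4,3)1 2/2 · (4,5)2 1/1 · (4,6)2 2/2
Row 5: (5,1)1 2/2 · (5,2)1 2/2 · (5,4)1 — no occupied neighbors · (5,6)2 1/1
The smallest same-type fraction is 1/4 at (2,3), which reduces to 1/4. Any threshold above that leaves this agent unsatisfied.

1/4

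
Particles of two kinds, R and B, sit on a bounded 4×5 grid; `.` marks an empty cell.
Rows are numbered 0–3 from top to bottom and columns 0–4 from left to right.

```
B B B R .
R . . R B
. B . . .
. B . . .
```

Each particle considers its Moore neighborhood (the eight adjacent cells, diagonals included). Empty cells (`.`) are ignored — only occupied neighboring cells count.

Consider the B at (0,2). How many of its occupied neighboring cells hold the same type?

1

Occupied neighbors of (0,2): (0,1)=B, (0,3)=R, (1,3)=R.
Same type (B): 1 of 3.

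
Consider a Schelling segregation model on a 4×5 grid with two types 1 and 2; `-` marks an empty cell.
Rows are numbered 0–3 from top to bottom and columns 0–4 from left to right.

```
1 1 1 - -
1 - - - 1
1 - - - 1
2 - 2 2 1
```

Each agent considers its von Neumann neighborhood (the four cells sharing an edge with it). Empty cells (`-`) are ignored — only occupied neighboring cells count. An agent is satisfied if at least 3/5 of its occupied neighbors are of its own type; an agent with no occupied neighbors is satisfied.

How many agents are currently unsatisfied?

Row 0: (0,0)1 2/2 ok · (0,1)1 2/2 ok · (0,2)1 1/1 ok
Row 1: (1,0)1 2/2 ok · (1,4)1 1/1 ok
Row 2: (2,0)1 1/2 unhappy · (2,4)1 2/2 ok
Row 3: (3,0)2 0/1 unhappy · (3,2)2 1/1 ok · (3,3)2 1/2 unhappy · (3,4)1 1/2 unhappy
Unsatisfied: (2,0), (3,0), (3,3), (3,4) — 4 in total.

4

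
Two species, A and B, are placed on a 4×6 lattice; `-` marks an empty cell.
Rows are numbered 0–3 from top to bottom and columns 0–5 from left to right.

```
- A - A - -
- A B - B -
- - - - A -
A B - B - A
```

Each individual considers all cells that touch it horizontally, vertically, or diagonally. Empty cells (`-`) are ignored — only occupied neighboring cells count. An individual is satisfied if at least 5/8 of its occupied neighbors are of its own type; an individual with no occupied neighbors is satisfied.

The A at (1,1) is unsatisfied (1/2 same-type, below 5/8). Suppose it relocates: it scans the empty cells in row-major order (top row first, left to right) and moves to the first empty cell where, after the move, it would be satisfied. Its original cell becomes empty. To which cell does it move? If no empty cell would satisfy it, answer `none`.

(0,0)

Vacating (1,1). Empty cells in order:
  (0,0): 1/1 same-type → satisfied — stop here.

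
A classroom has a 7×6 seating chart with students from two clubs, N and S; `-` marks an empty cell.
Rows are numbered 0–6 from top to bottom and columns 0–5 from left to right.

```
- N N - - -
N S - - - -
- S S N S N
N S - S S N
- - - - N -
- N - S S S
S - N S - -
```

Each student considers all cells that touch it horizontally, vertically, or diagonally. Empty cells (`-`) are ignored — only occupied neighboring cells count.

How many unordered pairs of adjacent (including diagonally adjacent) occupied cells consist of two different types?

Scan each occupied cell's neighbors to the right and below (and the two forward diagonals) so each pair is counted once.
Row 0: N(0,1)–N(0,2)= N(0,1)–S(1,1)≠ N(0,1)–N(1,0)= N(0,2)–S(1,1)≠  → 2/4 unlike.
Row 1: N(1,0)–S(1,1)≠ N(1,0)–S(2,1)≠ S(1,1)–S(2,1)= S(1,1)–S(2,2)=  → 2/4 unlike.
Row 2: S(2,1)–S(2,2)= S(2,1)–S(3,1)= S(2,1)–N(3,0)≠ S(2,2)–N(2,3)≠ S(2,2)–S(3,3)= S(2,2)–S(3,1)= N(2,3)–S(2,4)≠ N(2,3)–S(3,3)≠ N(2,3)–S(3,4)≠ S(2,4)–N(2,5)≠ S(2,4)–S(3,4)= S(2,4)–N(3,5)≠ S(2,4)–S(3,3)= N(2,5)–N(3,5)= N(2,5)–S(3,4)≠  → 8/15 unlike.
Row 3: N(3,0)–S(3,1)≠ S(3,3)–S(3,4)= S(3,3)–N(4,4)≠ S(3,4)–N(3,5)≠ S(3,4)–N(4,4)≠ N(3,5)–N(4,4)=  → 4/6 unlike.
Row 4: N(4,4)–S(5,4)≠ N(4,4)–S(5,5)≠ N(4,4)–S(5,3)≠  → 3/3 unlike.
Row 5: N(5,1)–N(6,2)= N(5,1)–S(6,0)≠ S(5,3)–S(5,4)= S(5,3)–S(6,3)= S(5,3)–N(6,2)≠ S(5,4)–S(5,5)= S(5,4)–S(6,3)=  → 2/7 unlike.
Row 6: N(6,2)–S(6,3)≠  → 1/1 unlike.
Total adjacent occupied pairs: 40; unlike-type pairs: 22.

22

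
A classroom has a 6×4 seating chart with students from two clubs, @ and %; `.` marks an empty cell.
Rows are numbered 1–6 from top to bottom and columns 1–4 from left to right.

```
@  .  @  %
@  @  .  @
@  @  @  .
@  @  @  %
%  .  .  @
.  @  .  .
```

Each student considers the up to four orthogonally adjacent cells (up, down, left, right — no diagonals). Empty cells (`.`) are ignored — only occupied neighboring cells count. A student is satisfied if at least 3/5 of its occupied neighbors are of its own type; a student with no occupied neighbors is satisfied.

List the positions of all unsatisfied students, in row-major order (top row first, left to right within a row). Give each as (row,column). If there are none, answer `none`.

(1,3), (1,4), (2,4), (4,4), (5,1), (5,4)

Row 1: (1,1)@ 1/1 ok · (1,3)@ 0/1 unhappy · (1,4)% 0/2 unhappy
Row 2: (2,1)@ 3/3 ok · (2,2)@ 2/2 ok · (2,4)@ 0/1 unhappy
Row 3: (3,1)@ 3/3 ok · (3,2)@ 4/4 ok · (3,3)@ 2/2 ok
Row 4: (4,1)@ 2/3 ok · (4,2)@ 3/3 ok · (4,3)@ 2/3 ok · (4,4)% 0/2 unhappy
Row 5: (5,1)% 0/1 unhappy · (5,4)@ 0/1 unhappy
Row 6: (6,2)@ 0/0 ok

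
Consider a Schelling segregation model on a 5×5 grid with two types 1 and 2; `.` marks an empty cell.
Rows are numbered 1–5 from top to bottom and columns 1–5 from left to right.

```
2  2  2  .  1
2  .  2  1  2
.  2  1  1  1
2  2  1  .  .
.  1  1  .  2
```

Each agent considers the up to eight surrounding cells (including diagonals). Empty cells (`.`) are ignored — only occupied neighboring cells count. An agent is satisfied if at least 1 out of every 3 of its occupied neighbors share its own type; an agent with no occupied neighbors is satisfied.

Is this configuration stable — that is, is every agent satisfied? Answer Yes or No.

No

Row 1: (1,1)2 2/2 ✓ · (1,2)2 4/4 ✓ · (1,3)2 2/3 ✓ · (1,5)1 1/2 ✓
Row 2: (2,1)2 3/3 ✓ · (2,3)2 3/6 ✓ · (2,4)1 4/7 ✓ · (2,5)2 0/4 ✗
Row 3: (3,2)2 4/6 ✓ · (3,3)1 3/6 ✓ · (3,4)1 4/6 ✓ · (3,5)1 2/3 ✓
Row 4: (4,1)2 2/3 ✓ · (4,2)2 2/6 ✓ · (4,3)1 4/6 ✓
Row 5: (5,2)1 2/4 ✓ · (5,3)1 2/3 ✓ · (5,5)2 0/0 ✓
For instance (2,5) has only 0/4 same-type neighbors, below 1/3.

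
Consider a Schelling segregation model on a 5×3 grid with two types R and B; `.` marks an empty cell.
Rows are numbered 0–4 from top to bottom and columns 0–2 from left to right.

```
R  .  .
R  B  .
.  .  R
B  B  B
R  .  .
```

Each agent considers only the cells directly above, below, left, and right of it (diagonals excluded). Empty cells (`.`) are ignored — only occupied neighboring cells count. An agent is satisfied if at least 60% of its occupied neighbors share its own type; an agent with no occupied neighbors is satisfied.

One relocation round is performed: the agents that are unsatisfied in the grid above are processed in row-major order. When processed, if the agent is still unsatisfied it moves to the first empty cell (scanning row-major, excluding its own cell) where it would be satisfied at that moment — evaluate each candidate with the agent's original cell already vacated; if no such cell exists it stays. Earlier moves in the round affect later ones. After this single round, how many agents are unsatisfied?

Initially unsatisfied (in order): (1,0), (1,1), (2,2), (3,0), (3,2), (4,0).
  (1,0) → (0,2).
  (1,1): now satisfied by earlier moves; stays.
  (2,2) → (0,1).
  (3,0) → (2,0).
  (3,2): now satisfied by earlier moves; stays.
  (4,0): now satisfied by earlier moves; stays.
Resulting grid:
R R R
. B .
B . .
. B B
R . .
Unsatisfied now: (1,1).

1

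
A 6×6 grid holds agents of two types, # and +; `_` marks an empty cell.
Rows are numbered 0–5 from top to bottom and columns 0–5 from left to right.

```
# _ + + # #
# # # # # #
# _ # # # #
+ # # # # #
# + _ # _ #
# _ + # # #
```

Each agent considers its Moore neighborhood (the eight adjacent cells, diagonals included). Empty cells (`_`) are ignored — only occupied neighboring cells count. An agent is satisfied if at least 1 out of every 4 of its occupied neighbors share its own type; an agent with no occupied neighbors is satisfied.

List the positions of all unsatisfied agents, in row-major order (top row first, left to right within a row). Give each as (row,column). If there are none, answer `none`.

(0,0)# 2/2 satisfied
(0,2)+ 1/4 satisfied
(0,3)+ 1/5 not
(0,4)# 4/5 satisfied
(0,5)# 3/3 satisfied
(1,0)# 3/3 satisfied
(1,1)# 5/6 satisfied
(1,2)# 4/6 satisfied
(1,3)# 6/8 satisfied
(1,4)# 7/8 satisfied
(1,5)# 5/5 satisfied
(2,0)# 3/4 satisfied
(2,2)# 7/7 satisfied
(2,3)# 8/8 satisfied
(2,4)# 8/8 satisfied
(2,5)# 5/5 satisfied
(3,0)+ 1/4 satisfied
(3,1)# 4/6 satisfied
(3,2)# 5/6 satisfied
(3,3)# 6/6 satisfied
(3,4)# 7/7 satisfied
(3,5)# 4/4 satisfied
(4,0)# 2/4 satisfied
(4,1)+ 2/6 satisfied
(4,3)# 5/6 satisfied
(4,5)# 4/4 satisfied
(5,0)# 1/2 satisfied
(5,2)+ 1/3 satisfied
(5,3)# 2/3 satisfied
(5,4)# 4/4 satisfied
(5,5)# 2/2 satisfied

(0,3)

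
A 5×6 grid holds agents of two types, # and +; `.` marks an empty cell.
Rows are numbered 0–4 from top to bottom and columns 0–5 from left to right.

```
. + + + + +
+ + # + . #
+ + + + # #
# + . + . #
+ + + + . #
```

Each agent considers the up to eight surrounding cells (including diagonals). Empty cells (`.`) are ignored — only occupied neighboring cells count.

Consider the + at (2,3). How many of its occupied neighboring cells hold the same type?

Occupied neighbors of (2,3): (1,2)=#, (1,3)=+, (2,2)=+, (2,4)=#, (3,3)=+.
Same type (+): 3 of 5.

3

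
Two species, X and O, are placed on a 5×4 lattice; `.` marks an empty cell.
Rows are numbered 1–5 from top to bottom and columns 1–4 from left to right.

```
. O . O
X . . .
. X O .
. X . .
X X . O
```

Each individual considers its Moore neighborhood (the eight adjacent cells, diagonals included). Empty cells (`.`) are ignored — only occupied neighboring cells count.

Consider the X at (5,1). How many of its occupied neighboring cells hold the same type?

2

Occupied neighbors of (5,1): (4,2)=X, (5,2)=X.
Same type (X): 2 of 2.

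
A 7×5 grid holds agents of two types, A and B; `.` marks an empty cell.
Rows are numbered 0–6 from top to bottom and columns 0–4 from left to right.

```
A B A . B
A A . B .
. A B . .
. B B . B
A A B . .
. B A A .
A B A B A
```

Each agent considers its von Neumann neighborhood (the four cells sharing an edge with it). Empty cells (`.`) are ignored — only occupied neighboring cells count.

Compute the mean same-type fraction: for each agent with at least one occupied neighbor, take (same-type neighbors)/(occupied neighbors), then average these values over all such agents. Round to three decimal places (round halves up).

Row 0: (0,0)A 1/2 · (0,1)B 0/3 · (0,2)A 0/1 · (0,4)B — no occupied neighbors
Row 1: (1,0)A 2/2 · (1,1)A 2/3 · (1,3)B — no occupied neighbors
Row 2: (2,1)A 1/3 · (2,2)B 1/2
Row 3: (3,1)B 1/3 · (3,2)B 3/3 · (3,4)B — no occupied neighbors
Row 4: (4,0)A 1/1 · (4,1)A 1/4 · (4,2)B 1/3
Row 5: (5,1)B 1/3 · (5,2)A 2/4 · (5,3)A 1/2
Row 6: (6,0)A 0/1 · (6,1)B 1/3 · (6,2)A 1/3 · (6,3)B 0/3 · (6,4)A 0/1
Sum over 20 agents: 1/2 + 0/3 + 0/1 + 2/2 + 2/3 + 1/3 + 1/2 + 1/3 + 3/3 + 1/1 + 1/4 + 1/3 + 1/3 + 2/4 + 1/2 + 0/1 + 1/3 + 1/3 + 0/3 + 0/1 = 95/12; mean = 95/12 ÷ 20 = 19/48 = 0.395833… → 0.396.

0.396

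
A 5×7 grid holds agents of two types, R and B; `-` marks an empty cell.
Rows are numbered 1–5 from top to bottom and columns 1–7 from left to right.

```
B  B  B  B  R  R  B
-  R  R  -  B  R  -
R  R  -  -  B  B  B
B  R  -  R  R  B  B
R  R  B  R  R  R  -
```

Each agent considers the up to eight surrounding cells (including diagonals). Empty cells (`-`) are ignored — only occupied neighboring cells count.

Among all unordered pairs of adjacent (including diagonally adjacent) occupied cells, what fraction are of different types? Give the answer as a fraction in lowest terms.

Scan each occupied cell's neighbors to the right and below (and the two forward diagonals) so each pair is counted once.
From row 1: 11 unlike of 18 pairs (running 11/18).
From row 2: 4 unlike of 10 pairs (running 15/28).
From row 3: 5 unlike of 15 pairs (running 20/43).
From row 4: 9 unlike of 18 pairs (running 29/61).
From row 5: 2 unlike of 5 pairs (running 31/66).
Total adjacent occupied pairs: 66; unlike-type pairs: 31.
31/66 is already in lowest terms.

31/66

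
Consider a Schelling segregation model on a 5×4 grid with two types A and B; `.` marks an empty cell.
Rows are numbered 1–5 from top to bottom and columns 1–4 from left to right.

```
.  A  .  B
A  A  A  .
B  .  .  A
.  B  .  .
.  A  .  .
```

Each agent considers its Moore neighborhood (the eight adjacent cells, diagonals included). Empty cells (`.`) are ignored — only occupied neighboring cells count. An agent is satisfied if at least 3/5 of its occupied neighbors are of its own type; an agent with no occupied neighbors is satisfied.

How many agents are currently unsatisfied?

(1,2)A 3/3 ✓
(1,4)B 0/1 ✗
(2,1)A 2/3 ✓
(2,2)A 3/4 ✓
(2,3)A 3/4 ✓
(3,1)B 1/3 ✗
(3,4)A 1/1 ✓
(4,2)B 1/2 ✗
(5,2)A 0/1 ✗
Unsatisfied: (1,4), (3,1), (4,2), (5,2) — 4 in total.

4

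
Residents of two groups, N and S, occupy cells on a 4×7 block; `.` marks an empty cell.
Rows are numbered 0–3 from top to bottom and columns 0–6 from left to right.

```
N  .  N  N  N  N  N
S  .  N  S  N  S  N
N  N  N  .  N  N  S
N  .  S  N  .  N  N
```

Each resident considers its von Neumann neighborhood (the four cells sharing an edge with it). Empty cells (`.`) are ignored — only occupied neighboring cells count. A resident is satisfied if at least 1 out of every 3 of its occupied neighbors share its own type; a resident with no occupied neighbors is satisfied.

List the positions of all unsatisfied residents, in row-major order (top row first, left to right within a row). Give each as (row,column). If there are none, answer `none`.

Row 0: (0,0)N 0/1 unhappy · (0,2)N 2/2 ok · (0,3)N 2/3 ok · (0,4)N 3/3 ok · (0,5)N 2/3 ok · (0,6)N 2/2 ok
Row 1: (1,0)S 0/2 unhappy · (1,2)N 2/3 ok · (1,3)S 0/3 unhappy · (1,4)N 2/4 ok · (1,5)S 0/4 unhappy · (1,6)N 1/3 ok
Row 2: (2,0)N 2/3 ok · (2,1)N 2/2 ok · (2,2)N 2/3 ok · (2,4)N 2/2 ok · (2,5)N 2/4 ok · (2,6)S 0/3 unhappy
Row 3: (3,0)N 1/1 ok · (3,2)S 0/2 unhappy · (3,3)N 0/1 unhappy · (3,5)N 2/2 ok · (3,6)N 1/2 ok

(0,0), (1,0), (1,3), (1,5), (2,6), (3,2), (3,3)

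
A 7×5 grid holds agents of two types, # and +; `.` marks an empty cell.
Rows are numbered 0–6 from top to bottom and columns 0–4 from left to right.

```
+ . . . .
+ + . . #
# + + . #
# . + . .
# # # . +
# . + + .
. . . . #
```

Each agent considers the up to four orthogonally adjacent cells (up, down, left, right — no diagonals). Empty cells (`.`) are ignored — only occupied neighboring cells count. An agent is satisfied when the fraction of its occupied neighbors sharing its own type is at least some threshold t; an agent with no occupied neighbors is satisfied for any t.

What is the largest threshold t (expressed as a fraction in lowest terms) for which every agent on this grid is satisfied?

Row 0: (0,0)+ 1/1
Row 1: (1,0)+ 2/3 · (1,1)+ 2/2 · (1,4)# 1/1
Row 2: (2,0)# 1/3 · (2,1)+ 2/3 · (2,2)+ 2/2 · (2,4)# 1/1
Row 3: (3,0)# 2/2 · (3,2)+ 1/2
Row 4: (4,0)# 3/3 · (4,1)# 2/2 · (4,2)# 1/3 · (4,4)+ — no occupied neighbors
Row 5: (5,0)# 1/1 · (5,2)+ 1/2 · (5,3)+ 1/1
Row 6: (6,4)# — no occupied neighbors
The smallest same-type fraction is 1/3 at (2,0), which reduces to 1/3. Any threshold above that leaves this agent unsatisfied.

1/3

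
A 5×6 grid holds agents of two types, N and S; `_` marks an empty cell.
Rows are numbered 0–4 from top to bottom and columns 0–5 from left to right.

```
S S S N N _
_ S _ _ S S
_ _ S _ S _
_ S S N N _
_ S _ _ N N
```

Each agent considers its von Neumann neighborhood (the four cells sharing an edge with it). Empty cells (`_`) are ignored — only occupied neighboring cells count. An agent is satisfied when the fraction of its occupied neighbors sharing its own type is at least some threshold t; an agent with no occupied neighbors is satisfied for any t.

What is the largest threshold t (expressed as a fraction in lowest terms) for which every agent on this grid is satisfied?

Row 0: (0,0)S 1/1 · (0,1)S 3/3 · (0,2)S 1/2 · (0,3)N 1/2 · (0,4)N 1/2
Row 1: (1,1)S 1/1 · (1,4)S 2/3 · (1,5)S 1/1
Row 2: (2,2)S 1/1 · (2,4)S 1/2
Row 3: (3,1)S 2/2 · (3,2)S 2/3 · (3,3)N 1/2 · (3,4)N 2/3
Row 4: (4,1)S 1/1 · (4,4)N 2/2 · (4,5)N 1/1
The smallest same-type fraction is 1/2 at (0,2), which reduces to 1/2. Any threshold above that leaves this agent unsatisfied.

1/2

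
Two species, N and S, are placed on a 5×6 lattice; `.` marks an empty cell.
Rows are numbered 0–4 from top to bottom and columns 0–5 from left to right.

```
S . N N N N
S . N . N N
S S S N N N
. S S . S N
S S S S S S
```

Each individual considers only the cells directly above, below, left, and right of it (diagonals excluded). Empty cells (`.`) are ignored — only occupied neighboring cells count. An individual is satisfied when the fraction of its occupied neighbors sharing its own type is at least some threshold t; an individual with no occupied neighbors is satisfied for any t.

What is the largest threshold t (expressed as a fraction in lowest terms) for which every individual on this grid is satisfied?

Row 0: (0,0)S 1/1 · (0,2)N 2/2 · (0,3)N 2/2 · (0,4)N 3/3 · (0,5)N 2/2
Row 1: (1,0)S 2/2 · (1,2)N 1/2 · (1,4)N 3/3 · (1,5)N 3/3
Row 2: (2,0)S 2/2 · (2,1)S 3/3 · (2,2)S 2/4 · (2,3)N 1/2 · (2,4)N 3/4 · (2,5)N 3/3
Row 3: (3,1)S 3/3 · (3,2)S 3/3 · (3,4)S 1/3 · (3,5)N 1/3
Row 4: (4,0)S 1/1 · (4,1)S 3/3 · (4,2)S 3/3 · (4,3)S 2/2 · (4,4)S 3/3 · (4,5)S 1/2
The smallest same-type fraction is 1/3 at (3,4), which reduces to 1/3. Any threshold above that leaves this individual unsatisfied.

1/3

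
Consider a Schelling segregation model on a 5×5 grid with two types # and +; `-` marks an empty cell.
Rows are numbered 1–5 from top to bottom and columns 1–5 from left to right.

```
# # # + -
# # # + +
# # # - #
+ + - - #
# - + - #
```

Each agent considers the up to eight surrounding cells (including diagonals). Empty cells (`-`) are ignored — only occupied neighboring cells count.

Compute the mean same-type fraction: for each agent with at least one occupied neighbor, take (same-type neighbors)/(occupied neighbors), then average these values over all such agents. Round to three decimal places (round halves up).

0.666

Row 1: (1,1)# 3/3 · (1,2)# 5/5 · (1,3)# 3/5 · (1,4)+ 2/4
Row 2: (2,1)# 5/5 · (2,2)# 8/8 · (2,3)# 5/7 · (2,4)+ 2/6 · (2,5)+ 2/3
Row 3: (3,1)# 3/5 · (3,2)# 5/7 · (3,3)# 3/5 · (3,5)# 1/3
Row 4: (4,1)+ 1/4 · (4,2)+ 2/6 · (4,5)# 2/2
Row 5: (5,1)# 0/2 · (5,3)+ 1/1 · (5,5)# 1/1
Sum over 19 agents: 3/3 + 5/5 + 3/5 + 2/4 + 5/5 + 8/8 + 5/7 + 2/6 + 2/3 + 3/5 + 5/7 + 3/5 + 1/3 + 1/4 + 2/6 + 2/2 + 0/2 + 1/1 + 1/1 = 5311/420; mean = 5311/420 ÷ 19 = 5311/7980 = 0.665538… → 0.666.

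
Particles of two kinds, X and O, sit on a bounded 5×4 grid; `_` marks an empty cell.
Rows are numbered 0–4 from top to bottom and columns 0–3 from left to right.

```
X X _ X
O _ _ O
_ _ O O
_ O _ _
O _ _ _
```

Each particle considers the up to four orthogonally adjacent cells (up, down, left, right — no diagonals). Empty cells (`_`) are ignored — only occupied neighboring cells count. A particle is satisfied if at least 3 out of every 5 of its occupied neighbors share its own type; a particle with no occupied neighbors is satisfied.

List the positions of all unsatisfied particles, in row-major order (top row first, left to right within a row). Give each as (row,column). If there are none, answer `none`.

Row 0: (0,0)X 1/2 ✗ · (0,1)X 1/1 ✓ · (0,3)X 0/1 ✗
Row 1: (1,0)O 0/1 ✗ · (1,3)O 1/2 ✗
Row 2: (2,2)O 1/1 ✓ · (2,3)O 2/2 ✓
Row 3: (3,1)O 0/0 ✓
Row 4: (4,0)O 0/0 ✓

(0,0), (0,3), (1,0), (1,3)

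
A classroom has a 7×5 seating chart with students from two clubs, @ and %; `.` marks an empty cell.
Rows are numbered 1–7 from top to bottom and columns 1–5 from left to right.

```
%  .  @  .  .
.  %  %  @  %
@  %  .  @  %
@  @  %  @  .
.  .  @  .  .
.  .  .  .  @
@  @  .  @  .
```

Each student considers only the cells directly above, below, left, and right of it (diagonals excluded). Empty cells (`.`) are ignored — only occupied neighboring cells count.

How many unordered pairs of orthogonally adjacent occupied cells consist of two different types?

9

Scan each occupied cell's neighbors to the right and below so each pair is counted once.
Row 1: @(1,3)–%(2,3)≠  → 1/1 unlike.
Row 2: %(2,2)–%(2,3)= %(2,2)–%(3,2)= %(2,3)–@(2,4)≠ @(2,4)–%(2,5)≠ @(2,4)–@(3,4)= %(2,5)–%(3,5)=  → 2/6 unlike.
Row 3: @(3,1)–%(3,2)≠ @(3,1)–@(4,1)= %(3,2)–@(4,2)≠ @(3,4)–%(3,5)≠ @(3,4)–@(4,4)=  → 3/5 unlike.
Row 4: @(4,1)–@(4,2)= @(4,2)–%(4,3)≠ %(4,3)–@(4,4)≠ %(4,3)–@(5,3)≠  → 3/4 unlike.
Row 7: @(7,1)–@(7,2)=  → 0/1 unlike.
Total adjacent occupied pairs: 17; unlike-type pairs: 9.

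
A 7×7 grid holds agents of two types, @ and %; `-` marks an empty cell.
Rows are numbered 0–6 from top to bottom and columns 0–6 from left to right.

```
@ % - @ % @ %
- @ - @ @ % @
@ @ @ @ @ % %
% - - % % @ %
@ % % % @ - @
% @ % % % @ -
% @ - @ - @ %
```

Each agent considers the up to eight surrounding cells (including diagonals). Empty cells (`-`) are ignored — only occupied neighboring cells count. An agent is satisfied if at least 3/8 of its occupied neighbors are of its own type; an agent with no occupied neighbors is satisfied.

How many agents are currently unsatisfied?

14

(0,0)@ 1/2 ✓
(0,1)% 0/2 ✗
(0,3)@ 2/3 ✓
(0,4)% 1/5 ✗
(0,5)@ 2/5 ✓
(0,6)% 1/3 ✗
(1,1)@ 4/5 ✓
(1,3)@ 5/6 ✓
(1,4)@ 5/8 ✓
(1,5)% 4/8 ✓
(1,6)@ 1/5 ✗
(2,0)@ 2/3 ✓
(2,1)@ 3/4 ✓
(2,2)@ 4/5 ✓
(2,3)@ 4/6 ✓
(2,4)@ 4/8 ✓
(2,5)% 4/8 ✓
(2,6)% 3/5 ✓
(3,0)% 1/4 ✗
(3,3)% 3/7 ✓
(3,4)% 3/7 ✓
(3,5)@ 3/7 ✓
(3,6)% 2/4 ✓
(4,0)@ 1/4 ✗
(4,1)% 4/6 ✓
(4,2)% 5/6 ✓
(4,3)% 6/7 ✓
(4,4)@ 2/7 ✗
(4,6)@ 2/3 ✓
(5,0)% 2/5 ✓
(5,1)@ 2/7 ✗
(5,2)% 4/7 ✓
(5,3)% 4/6 ✓
(5,4)% 2/6 ✗
(5,5)@ 3/5 ✓
(6,0)% 1/3 ✗
(6,1)@ 1/4 ✗
(6,3)@ 0/3 ✗
(6,5)@ 1/3 ✗
(6,6)% 0/2 ✗
Unsatisfied: (0,1), (0,4), (0,6), (1,6), (3,0), (4,0), (4,4), (5,1), (5,4), (6,0), (6,1), (6,3), (6,5), (6,6) — 14 in total.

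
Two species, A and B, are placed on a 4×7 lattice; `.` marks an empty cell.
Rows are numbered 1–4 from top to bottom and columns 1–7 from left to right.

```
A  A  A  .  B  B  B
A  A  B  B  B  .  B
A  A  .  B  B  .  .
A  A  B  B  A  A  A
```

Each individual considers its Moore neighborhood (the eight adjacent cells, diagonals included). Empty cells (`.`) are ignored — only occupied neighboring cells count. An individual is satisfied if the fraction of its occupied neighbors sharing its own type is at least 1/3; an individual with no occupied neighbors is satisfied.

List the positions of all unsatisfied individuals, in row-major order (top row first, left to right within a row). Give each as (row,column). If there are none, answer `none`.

(1,1)A 3/3 satisfied
(1,2)A 4/5 satisfied
(1,3)A 2/4 satisfied
(1,5)B 3/3 satisfied
(1,6)B 4/4 satisfied
(1,7)B 2/2 satisfied
(2,1)A 5/5 satisfied
(2,2)A 6/7 satisfied
(2,3)B 2/6 satisfied
(2,4)B 5/6 satisfied
(2,5)B 5/5 satisfied
(2,7)B 2/2 satisfied
(3,1)A 5/5 satisfied
(3,2)A 5/7 satisfied
(3,4)B 6/7 satisfied
(3,5)B 4/6 satisfied
(4,1)A 3/3 satisfied
(4,2)A 3/4 satisfied
(4,3)B 2/4 satisfied
(4,4)B 3/4 satisfied
(4,5)A 1/4 not
(4,6)A 2/3 satisfied
(4,7)A 1/1 satisfied

(4,5)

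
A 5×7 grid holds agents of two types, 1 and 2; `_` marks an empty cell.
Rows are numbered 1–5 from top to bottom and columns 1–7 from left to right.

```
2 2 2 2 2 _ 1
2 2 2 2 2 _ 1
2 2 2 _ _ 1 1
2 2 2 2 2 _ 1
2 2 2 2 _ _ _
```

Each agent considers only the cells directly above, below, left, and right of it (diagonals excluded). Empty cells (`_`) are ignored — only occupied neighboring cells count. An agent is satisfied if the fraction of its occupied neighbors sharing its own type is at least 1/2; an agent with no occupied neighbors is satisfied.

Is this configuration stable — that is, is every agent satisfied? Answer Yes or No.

Yes

Row 1: (1,1)2 2/2 ✓ · (1,2)2 3/3 ✓ · (1,3)2 3/3 ✓ · (1,4)2 3/3 ✓ · (1,5)2 2/2 ✓ · (1,7)1 1/1 ✓
Row 2: (2,1)2 3/3 ✓ · (2,2)2 4/4 ✓ · (2,3)2 4/4 ✓ · (2,4)2 3/3 ✓ · (2,5)2 2/2 ✓ · (2,7)1 2/2 ✓
Row 3: (3,1)2 3/3 ✓ · (3,2)2 4/4 ✓ · (3,3)2 3/3 ✓ · (3,6)1 1/1 ✓ · (3,7)1 3/3 ✓
Row 4: (4,1)2 3/3 ✓ · (4,2)2 4/4 ✓ · (4,3)2 4/4 ✓ · (4,4)2 3/3 ✓ · (4,5)2 1/1 ✓ · (4,7)1 1/1 ✓
Row 5: (5,1)2 2/2 ✓ · (5,2)2 3/3 ✓ · (5,3)2 3/3 ✓ · (5,4)2 2/2 ✓
All meet the threshold, so the configuration is stable.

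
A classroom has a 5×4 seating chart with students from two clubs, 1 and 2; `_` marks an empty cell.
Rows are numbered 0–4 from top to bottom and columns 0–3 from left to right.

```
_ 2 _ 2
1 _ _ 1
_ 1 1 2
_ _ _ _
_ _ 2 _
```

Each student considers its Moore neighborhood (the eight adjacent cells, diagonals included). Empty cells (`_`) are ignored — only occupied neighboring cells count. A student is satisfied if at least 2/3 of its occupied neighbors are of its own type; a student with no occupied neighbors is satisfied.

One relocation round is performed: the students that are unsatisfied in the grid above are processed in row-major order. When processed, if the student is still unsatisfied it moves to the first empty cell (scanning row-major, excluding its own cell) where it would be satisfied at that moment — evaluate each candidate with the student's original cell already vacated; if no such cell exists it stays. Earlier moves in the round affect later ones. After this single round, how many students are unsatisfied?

Initially unsatisfied (in order): (0,1), (0,3), (1,0), (1,3), (2,3).
  (0,1) → (3,3).
  (0,3) → (4,0).
  (1,0): now satisfied by earlier moves; stays.
  (1,3) → (0,0).
  (2,3) → (0,2).
Resulting grid:
1 _ 2 _
1 _ _ _
_ 1 1 _
_ _ _ 2
2 _ 2 _
Unsatisfied now: (2,2), (3,3).

2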